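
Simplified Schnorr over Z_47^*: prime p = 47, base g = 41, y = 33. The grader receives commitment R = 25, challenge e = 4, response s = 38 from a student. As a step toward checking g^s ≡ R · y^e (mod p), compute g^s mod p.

2

41^38 mod 47 = 2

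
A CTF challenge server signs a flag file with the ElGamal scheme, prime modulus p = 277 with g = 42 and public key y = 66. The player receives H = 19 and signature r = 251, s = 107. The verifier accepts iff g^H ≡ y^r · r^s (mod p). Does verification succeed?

Left side g^H mod p:
Squares mod 277: 42^1≡42, 42^2≡102, 42^4≡155, 42^8≡203, 42^16≡213
19 = 16 + 2 + 1, so 42^19 ≡ 213·102·42 ≡ 54 (mod 277)
Right side y^r · r^s mod p:
Squares mod 277: 66^1≡66, 66^2≡201, 66^4≡236, 66^8≡19, 66^16≡84, 66^32≡131, 66^64≡264, 66^128≡169
251 = 128 + 64 + 32 + 16 + 8 + 2 + 1, so 66^251 ≡ 169·264·131·84·19·201·66 ≡ 113 (mod 277)
Squares mod 277: 251^1≡251, 251^2≡122, 251^4≡203, 251^8≡213, 251^16≡218, 251^32≡157, 251^64≡273
107 = 64 + 32 + 8 + 2 + 1, so 251^107 ≡ 273·157·213·122·251 ≡ 226 (mod 277)
113·226 = 25538 ≡ 54 (mod 277)
54 ≡ 54 (mod 277), so the signature is genuine.

passes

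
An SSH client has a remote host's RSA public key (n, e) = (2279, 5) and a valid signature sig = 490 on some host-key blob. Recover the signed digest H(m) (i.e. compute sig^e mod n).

sig^2 ≡ 490^2 = 240100 ≡ 805
sig^4 ≡ 805^2 = 648025 ≡ 789
5 = 4 + 1, so sig^5 ≡ 789·490 ≡ 1459 (mod 2279)

1459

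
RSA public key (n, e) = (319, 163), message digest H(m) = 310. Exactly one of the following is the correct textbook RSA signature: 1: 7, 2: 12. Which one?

Candidate 1: 7^2 = 49; 7^4 ≡ 49^2 = 2401 ≡ 168; 7^8 ≡ 168^2 = 28224 ≡ 152; 7^16 ≡ 152^2 = 23104 ≡ 136; 7^32 ≡ 136^2 = 18496 ≡ 313; 7^64 ≡ 313^2 = 97969 ≡ 36; 7^128 ≡ 36^2 = 1296 ≡ 20; 163 = 128 + 32 + 2 + 1, so 7^163 ≡ 20·313·49·7 ≡ 310 (mod 319)
  → matches H(m) = 310
Candidate 2: 12^2 = 144; 12^4 ≡ 144^2 = 20736 ≡ 1; 12^8 ≡ 1^2 = 1; 12^16 ≡ 1^2 = 1; 12^32 ≡ 1^2 = 1; 12^64 ≡ 1^2 = 1; 12^128 ≡ 1^2 = 1; 163 = 128 + 32 + 2 + 1, so 12^163 ≡ 1·1·144·12 ≡ 133 (mod 319)

1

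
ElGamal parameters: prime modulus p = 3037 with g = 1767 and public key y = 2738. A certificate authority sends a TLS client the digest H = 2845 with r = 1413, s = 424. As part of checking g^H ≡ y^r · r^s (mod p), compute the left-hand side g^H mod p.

Squares mod 3037: 1767^1≡1767, 1767^2≡253, 1767^4≡232, 1767^8≡2195, 1767^16≡1343, 1767^32≡2708, 1767^64≡1946, 1767^128≡2814, 1767^256≡1137, 1767^512≡2044, 1767^1024≡2061, 1767^2048≡1995
2845 = 2048 + 512 + 256 + 16 + 8 + 4 + 1, so 1767^2845 ≡ 1995·2044·1137·1343·2195·232·1767 ≡ 1045 (mod 3037)

1045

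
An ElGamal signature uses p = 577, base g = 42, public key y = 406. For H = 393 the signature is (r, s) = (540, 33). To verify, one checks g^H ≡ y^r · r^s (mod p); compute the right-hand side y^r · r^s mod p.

311

406^2 = 164836 ≡ 391
406^4 ≡ 391^2 = 152881 ≡ 553
406^8 ≡ 553^2 = 305809 ≡ 576
406^16 ≡ 576^2 = 331776 ≡ 1
406^32 ≡ 1^2 = 1
406^64 ≡ 1^2 = 1
406^128 ≡ 1^2 = 1
406^256 ≡ 1^2 = 1
406^512 ≡ 1^2 = 1
540 = 512 + 16 + 8 + 4, so 406^540 ≡ 1·1·576·553 ≡ 24 (mod 577)
540^2 = 291600 ≡ 215
540^4 ≡ 215^2 = 46225 ≡ 65
540^8 ≡ 65^2 = 4225 ≡ 186
540^16 ≡ 186^2 = 34596 ≡ 553
540^32 ≡ 553^2 = 305809 ≡ 576
33 = 32 + 1, so 540^33 ≡ 576·540 ≡ 37 (mod 577)
y^r · r^s ≡ 24·37 = 888 ≡ 311 (mod 577)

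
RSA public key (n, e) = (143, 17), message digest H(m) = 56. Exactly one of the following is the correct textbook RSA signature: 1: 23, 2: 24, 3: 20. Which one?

Candidate 1: Squares mod 143: 23^1≡23, 23^2≡100, 23^4≡133, 23^8≡100, 23^16≡133; 17 = 16 + 1, so 23^17 ≡ 133·23 ≡ 56 (mod 143)
  → matches H(m) = 56
Candidate 2: Squares mod 143: 24^1≡24, 24^2≡4, 24^4≡16, 24^8≡113, 24^16≡42; 17 = 16 + 1, so 24^17 ≡ 42·24 ≡ 7 (mod 143)
Candidate 3: Squares mod 143: 20^1≡20, 20^2≡114, 20^4≡126, 20^8≡3, 20^16≡9; 17 = 16 + 1, so 20^17 ≡ 9·20 ≡ 37 (mod 143)

1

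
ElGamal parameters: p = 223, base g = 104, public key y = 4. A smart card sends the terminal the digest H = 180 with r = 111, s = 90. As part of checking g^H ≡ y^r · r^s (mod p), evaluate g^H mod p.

60

Squares mod 223: 104^1≡104, 104^2≡112, 104^4≡56, 104^8≡14, 104^16≡196, 104^32≡60, 104^64≡32, 104^128≡132
180 = 128 + 32 + 16 + 4, so 104^180 ≡ 132·60·196·56 ≡ 60 (mod 223)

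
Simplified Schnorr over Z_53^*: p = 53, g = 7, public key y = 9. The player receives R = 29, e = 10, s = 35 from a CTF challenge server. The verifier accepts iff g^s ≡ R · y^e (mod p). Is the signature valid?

g^s mod p:
7^2 = 49
7^4 ≡ 49^2 = 2401 ≡ 16
7^8 ≡ 16^2 = 256 ≡ 44
7^16 ≡ 44^2 = 1936 ≡ 28
7^32 ≡ 28^2 = 784 ≡ 42
35 = 32 + 2 + 1, so 7^35 ≡ 42·49·7 ≡ 43 (mod 53)
R · y^e mod p:
9^2 = 81 ≡ 28
9^4 ≡ 28^2 = 784 ≡ 42
9^8 ≡ 42^2 = 1764 ≡ 15
10 = 8 + 2, so 9^10 ≡ 15·28 ≡ 49 (mod 53)
29·49 = 1421 ≡ 43 (mod 53)
43 ≡ 43 (mod 53); signature holds.

valid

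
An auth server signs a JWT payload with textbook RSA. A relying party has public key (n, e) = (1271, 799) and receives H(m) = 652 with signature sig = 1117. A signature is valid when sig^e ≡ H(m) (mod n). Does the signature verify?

verifies

Squares mod 1271: sig^1≡1117, sig^2≡838, sig^4≡652, sig^8≡590, sig^16≡1117, sig^32≡838, sig^64≡652, sig^128≡590, sig^256≡1117, sig^512≡838
799 = 512 + 256 + 16 + 8 + 4 + 2 + 1, so sig^799 ≡ 838·1117·1117·590·652·838·1117 ≡ 652 (mod 1271)
652 = H(m), so the signature checks out.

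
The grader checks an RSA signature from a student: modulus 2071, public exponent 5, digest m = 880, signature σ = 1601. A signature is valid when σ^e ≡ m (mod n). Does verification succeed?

σ^2 ≡ 1601^2 = 2563201 ≡ 1374
σ^4 ≡ 1374^2 = 1887876 ≡ 1195
5 = 4 + 1, so σ^5 ≡ 1195·1601 ≡ 1662 (mod 2071)
The recovered value 1662 does not match the digest 880.

fails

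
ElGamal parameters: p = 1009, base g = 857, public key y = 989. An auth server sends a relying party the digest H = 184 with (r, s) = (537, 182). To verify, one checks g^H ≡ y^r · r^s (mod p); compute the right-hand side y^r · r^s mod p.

989^537 mod 1009 = 461
537^182 mod 1009 = 806
y^r · r^s ≡ 461·806 = 371566 ≡ 254 (mod 1009)

254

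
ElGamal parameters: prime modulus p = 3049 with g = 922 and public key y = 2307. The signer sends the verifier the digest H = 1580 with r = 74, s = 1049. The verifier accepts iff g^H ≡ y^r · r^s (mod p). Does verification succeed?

Left side g^H mod p:
922^2 = 850084 ≡ 2462
922^4 ≡ 2462^2 = 6061444 ≡ 32
922^8 ≡ 32^2 = 1024
922^16 ≡ 1024^2 = 1048576 ≡ 2769
922^32 ≡ 2769^2 = 7667361 ≡ 2175
922^64 ≡ 2175^2 = 4730625 ≡ 1626
922^128 ≡ 1626^2 = 2643876 ≡ 393
922^256 ≡ 393^2 = 154449 ≡ 1999
922^512 ≡ 1999^2 = 3996001 ≡ 1811
922^1024 ≡ 1811^2 = 3279721 ≡ 2046
1580 = 1024 + 512 + 32 + 8 + 4, so 922^1580 ≡ 2046·1811·2175·1024·32 ≡ 981 (mod 3049)
Right side y^r · r^s mod p:
2307^2 = 5322249 ≡ 1744
2307^4 ≡ 1744^2 = 3041536 ≡ 1683
2307^8 ≡ 1683^2 = 2832489 ≡ 3017
2307^16 ≡ 3017^2 = 9102289 ≡ 1024
2307^32 ≡ 1024^2 = 1048576 ≡ 2769
2307^64 ≡ 2769^2 = 7667361 ≡ 2175
74 = 64 + 8 + 2, so 2307^74 ≡ 2175·3017·1744 ≡ 1339 (mod 3049)
74^2 = 5476 ≡ 2427
74^4 ≡ 2427^2 = 5890329 ≡ 2710
74^8 ≡ 2710^2 = 7344100 ≡ 2108
74^16 ≡ 2108^2 = 4443664 ≡ 1271
74^32 ≡ 1271^2 = 1615441 ≡ 2520
74^64 ≡ 2520^2 = 6350400 ≡ 2382
74^128 ≡ 2382^2 = 5673924 ≡ 2784
74^256 ≡ 2784^2 = 7750656 ≡ 98
74^512 ≡ 98^2 = 9604 ≡ 457
74^1024 ≡ 457^2 = 208849 ≡ 1517
1049 = 1024 + 16 + 8 + 1, so 74^1049 ≡ 1517·1271·2108·74 ≡ 511 (mod 3049)
1339·511 = 684229 ≡ 1253 (mod 3049)
981 ≠ 1253, so verification fails.

fails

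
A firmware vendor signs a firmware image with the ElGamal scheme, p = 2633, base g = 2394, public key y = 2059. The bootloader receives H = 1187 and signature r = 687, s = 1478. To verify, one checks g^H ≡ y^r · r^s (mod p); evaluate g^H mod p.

606

Squares mod 2633: 2394^1≡2394, 2394^2≡1828, 2394^4≡307, 2394^8≡2094, 2394^16≡891, 2394^32≡1348, 2394^64≡334, 2394^128≡970, 2394^256≡919, 2394^512≡2001, 2394^1024≡1841
1187 = 1024 + 128 + 32 + 2 + 1, so 2394^1187 ≡ 1841·970·1348·1828·2394 ≡ 606 (mod 2633)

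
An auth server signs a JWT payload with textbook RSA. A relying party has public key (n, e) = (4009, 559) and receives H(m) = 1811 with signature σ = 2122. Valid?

no

Squares mod 4009: σ^1≡2122, σ^2≡777, σ^4≡2379, σ^8≡2942, σ^16≡3942, σ^32≡480, σ^64≡1887, σ^128≡777, σ^256≡2379, σ^512≡2942
559 = 512 + 32 + 8 + 4 + 2 + 1, so σ^559 ≡ 2942·480·2942·2379·777·2122 ≡ 2198 (mod 4009)
σ^559 mod 4009 = 2198, but H(m) = 1811.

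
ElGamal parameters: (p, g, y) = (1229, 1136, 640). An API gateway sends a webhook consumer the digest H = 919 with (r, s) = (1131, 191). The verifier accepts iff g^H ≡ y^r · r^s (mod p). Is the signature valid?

invalid

Left side g^H mod p:
Squares mod 1229: 1136^1≡1136, 1136^2≡46, 1136^4≡887, 1136^8≡209, 1136^16≡666, 1136^32≡1116, 1136^64≡479, 1136^128≡847, 1136^256≡902, 1136^512≡6
919 = 512 + 256 + 128 + 16 + 4 + 2 + 1, so 1136^919 ≡ 6·902·847·666·887·46·1136 ≡ 200 (mod 1229)
Right side y^r · r^s mod p:
Squares mod 1229: 640^1≡640, 640^2≡343, 640^4≡894, 640^8≡386, 640^16≡287, 640^32≡26, 640^64≡676, 640^128≡1017, 640^256≡700, 640^512≡858, 640^1024≡1222
1131 = 1024 + 64 + 32 + 8 + 2 + 1, so 640^1131 ≡ 1222·676·26·386·343·640 ≡ 938 (mod 1229)
Squares mod 1229: 1131^1≡1131, 1131^2≡1001, 1131^4≡366, 1131^8≡1224, 1131^16≡25, 1131^32≡625, 1131^64≡1032, 1131^128≡710
191 = 128 + 32 + 16 + 8 + 4 + 2 + 1, so 1131^191 ≡ 710·625·25·1224·366·1001·1131 ≡ 123 (mod 1229)
938·123 = 115374 ≡ 1077 (mod 1229)
200 ≠ 1077, so verification fails.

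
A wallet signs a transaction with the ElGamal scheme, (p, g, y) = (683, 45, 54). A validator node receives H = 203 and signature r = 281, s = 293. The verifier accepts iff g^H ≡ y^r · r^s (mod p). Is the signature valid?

Left side g^H mod p:
45^203 mod 683 = 485
Right side y^r · r^s mod p:
54^281 mod 683 = 471
281^293 mod 683 = 361
471·361 = 170031 ≡ 647 (mod 683)
485 ≠ 647, so verification fails.

invalid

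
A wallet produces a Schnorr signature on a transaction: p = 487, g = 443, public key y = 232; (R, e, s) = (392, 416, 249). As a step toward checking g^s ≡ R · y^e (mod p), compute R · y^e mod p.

220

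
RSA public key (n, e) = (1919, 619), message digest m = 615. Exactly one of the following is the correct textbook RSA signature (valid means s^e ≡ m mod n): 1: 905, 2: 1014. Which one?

Candidate 1: Squares mod 1919: 905^1≡905, 905^2≡1531, 905^4≡862, 905^8≡391, 905^16≡1280, 905^32≡1493, 905^64≡1090, 905^128≡239, 905^256≡1470, 905^512≡106; 619 = 512 + 64 + 32 + 8 + 2 + 1, so 905^619 ≡ 106·1090·1493·391·1531·905 ≡ 1304 (mod 1919)
Candidate 2: Squares mod 1919: 1014^1≡1014, 1014^2≡1531, 1014^4≡862, 1014^8≡391, 1014^16≡1280, 1014^32≡1493, 1014^64≡1090, 1014^128≡239, 1014^256≡1470, 1014^512≡106; 619 = 512 + 64 + 32 + 8 + 2 + 1, so 1014^619 ≡ 106·1090·1493·391·1531·1014 ≡ 615 (mod 1919)
  → matches m = 615

2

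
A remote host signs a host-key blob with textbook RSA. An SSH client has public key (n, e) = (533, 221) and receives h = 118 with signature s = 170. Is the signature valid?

invalid

s^221 mod 533 = 404
404 ≠ 118, so verification fails.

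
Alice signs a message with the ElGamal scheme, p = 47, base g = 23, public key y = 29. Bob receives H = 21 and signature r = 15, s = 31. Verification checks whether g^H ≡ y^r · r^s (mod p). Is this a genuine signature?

Left side g^H mod p:
23^2 = 529 ≡ 12
23^4 ≡ 12^2 = 144 ≡ 3
23^8 ≡ 3^2 = 9
23^16 ≡ 9^2 = 81 ≡ 34
21 = 16 + 4 + 1, so 23^21 ≡ 34·3·23 ≡ 43 (mod 47)
Right side y^r · r^s mod p:
29^2 = 841 ≡ 42
29^4 ≡ 42^2 = 1764 ≡ 25
29^8 ≡ 25^2 = 625 ≡ 14
15 = 8 + 4 + 2 + 1, so 29^15 ≡ 14·25·42·29 ≡ 10 (mod 47)
15^2 = 225 ≡ 37
15^4 ≡ 37^2 = 1369 ≡ 6
15^8 ≡ 6^2 = 36
15^16 ≡ 36^2 = 1296 ≡ 27
31 = 16 + 8 + 4 + 2 + 1, so 15^31 ≡ 27·36·6·37·15 ≡ 11 (mod 47)
10·11 = 110 ≡ 16 (mod 47)
43 ≠ 16, so verification fails.

forged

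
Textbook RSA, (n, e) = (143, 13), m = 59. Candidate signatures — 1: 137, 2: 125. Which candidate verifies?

Candidate 1: 137^2 = 18769 ≡ 36; 137^4 ≡ 36^2 = 1296 ≡ 9; 137^8 ≡ 9^2 = 81; 13 = 8 + 4 + 1, so 137^13 ≡ 81·9·137 ≡ 59 (mod 143)
  → matches m = 59
Candidate 2: 125^2 = 15625 ≡ 38; 125^4 ≡ 38^2 = 1444 ≡ 14; 125^8 ≡ 14^2 = 196 ≡ 53; 13 = 8 + 4 + 1, so 125^13 ≡ 53·14·125 ≡ 86 (mod 143)

1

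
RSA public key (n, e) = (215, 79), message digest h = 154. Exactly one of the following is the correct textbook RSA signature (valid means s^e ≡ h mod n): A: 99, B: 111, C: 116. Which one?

A

Candidate A: Squares mod 215: 99^1≡99, 99^2≡126, 99^4≡181, 99^8≡81, 99^16≡111, 99^32≡66, 99^64≡56; 79 = 64 + 8 + 4 + 2 + 1, so 99^79 ≡ 56·81·181·126·99 ≡ 154 (mod 215)
  → matches h = 154
Candidate B: Squares mod 215: 111^1≡111, 111^2≡66, 111^4≡56, 111^8≡126, 111^16≡181, 111^32≡81, 111^64≡111; 79 = 64 + 8 + 4 + 2 + 1, so 111^79 ≡ 111·126·56·66·111 ≡ 181 (mod 215)
Candidate C: Squares mod 215: 116^1≡116, 116^2≡126, 116^4≡181, 116^8≡81, 116^16≡111, 116^32≡66, 116^64≡56; 79 = 64 + 8 + 4 + 2 + 1, so 116^79 ≡ 56·81·181·126·116 ≡ 61 (mod 215)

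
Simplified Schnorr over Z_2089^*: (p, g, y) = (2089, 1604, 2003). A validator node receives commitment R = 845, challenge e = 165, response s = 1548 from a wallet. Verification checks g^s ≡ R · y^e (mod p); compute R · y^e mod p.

2003^2 = 4012009 ≡ 1129
2003^4 ≡ 1129^2 = 1274641 ≡ 351
2003^8 ≡ 351^2 = 123201 ≡ 2039
2003^16 ≡ 2039^2 = 4157521 ≡ 411
2003^32 ≡ 411^2 = 168921 ≡ 1801
2003^64 ≡ 1801^2 = 3243601 ≡ 1473
2003^128 ≡ 1473^2 = 2169729 ≡ 1347
165 = 128 + 32 + 4 + 1, so 2003^165 ≡ 1347·1801·351·2003 ≡ 1911 (mod 2089)
R · y^e ≡ 845·1911 = 1614795 ≡ 2087 (mod 2089)

2087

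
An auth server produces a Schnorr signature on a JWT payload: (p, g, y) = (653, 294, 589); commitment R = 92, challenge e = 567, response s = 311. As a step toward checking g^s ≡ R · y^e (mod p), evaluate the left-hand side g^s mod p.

269

294^2 = 86436 ≡ 240
294^4 ≡ 240^2 = 57600 ≡ 136
294^8 ≡ 136^2 = 18496 ≡ 212
294^16 ≡ 212^2 = 44944 ≡ 540
294^32 ≡ 540^2 = 291600 ≡ 362
294^64 ≡ 362^2 = 131044 ≡ 444
294^128 ≡ 444^2 = 197136 ≡ 583
294^256 ≡ 583^2 = 339889 ≡ 329
311 = 256 + 32 + 16 + 4 + 2 + 1, so 294^311 ≡ 329·362·540·136·240·294 ≡ 269 (mod 653)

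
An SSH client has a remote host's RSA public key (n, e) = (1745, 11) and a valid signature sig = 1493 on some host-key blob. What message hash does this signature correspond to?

Squares mod 1745: sig^1≡1493, sig^2≡684, sig^4≡196, sig^8≡26
11 = 8 + 2 + 1, so sig^11 ≡ 26·684·1493 ≡ 1337 (mod 1745)

1337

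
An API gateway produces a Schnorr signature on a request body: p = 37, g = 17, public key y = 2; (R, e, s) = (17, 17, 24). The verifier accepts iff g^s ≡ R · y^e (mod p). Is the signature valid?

g^s mod p:
Squares mod 37: 17^1≡17, 17^2≡30, 17^4≡12, 17^8≡33, 17^16≡16
24 = 16 + 8, so 17^24 ≡ 16·33 ≡ 10 (mod 37)
R · y^e mod p:
Squares mod 37: 2^1≡2, 2^2≡4, 2^4≡16, 2^8≡34, 2^16≡9
17 = 16 + 1, so 2^17 ≡ 9·2 ≡ 18 (mod 37)
17·18 = 306 ≡ 10 (mod 37)
10 ≡ 10 (mod 37); signature holds.

valid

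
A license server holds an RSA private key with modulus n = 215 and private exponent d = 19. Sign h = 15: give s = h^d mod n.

185

Squares mod 215: h^1≡15, h^2≡10, h^4≡100, h^8≡110, h^16≡60
19 = 16 + 2 + 1, so h^19 ≡ 60·10·15 ≡ 185 (mod 215)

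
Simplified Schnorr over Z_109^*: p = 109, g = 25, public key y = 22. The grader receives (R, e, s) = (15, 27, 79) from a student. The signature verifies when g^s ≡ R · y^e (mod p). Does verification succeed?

passes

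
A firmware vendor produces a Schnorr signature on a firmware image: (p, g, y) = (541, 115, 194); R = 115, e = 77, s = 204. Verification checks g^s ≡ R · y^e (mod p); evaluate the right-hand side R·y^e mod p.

140

Squares mod 541: 194^1≡194, 194^2≡307, 194^4≡115, 194^8≡241, 194^16≡194, 194^32≡307, 194^64≡115
77 = 64 + 8 + 4 + 1, so 194^77 ≡ 115·241·115·194 ≡ 307 (mod 541)
R · y^e ≡ 115·307 = 35305 ≡ 140 (mod 541)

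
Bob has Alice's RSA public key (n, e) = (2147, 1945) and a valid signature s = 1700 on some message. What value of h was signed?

s^2 ≡ 1700^2 = 2890000 ≡ 138
s^4 ≡ 138^2 = 19044 ≡ 1868
s^8 ≡ 1868^2 = 3489424 ≡ 549
s^16 ≡ 549^2 = 301401 ≡ 821
s^32 ≡ 821^2 = 674041 ≡ 2030
s^64 ≡ 2030^2 = 4120900 ≡ 807
s^128 ≡ 807^2 = 651249 ≡ 708
s^256 ≡ 708^2 = 501264 ≡ 1013
s^512 ≡ 1013^2 = 1026169 ≡ 2050
s^1024 ≡ 2050^2 = 4202500 ≡ 821
1945 = 1024 + 512 + 256 + 128 + 16 + 8 + 1, so s^1945 ≡ 821·2050·1013·708·821·549·1700 ≡ 1111 (mod 2147)

1111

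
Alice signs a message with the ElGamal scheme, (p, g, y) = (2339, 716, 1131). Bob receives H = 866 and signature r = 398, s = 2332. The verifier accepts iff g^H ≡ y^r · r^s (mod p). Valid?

yes

Left side g^H mod p:
716^2 = 512656 ≡ 415
716^4 ≡ 415^2 = 172225 ≡ 1478
716^8 ≡ 1478^2 = 2184484 ≡ 2197
716^16 ≡ 2197^2 = 4826809 ≡ 1452
716^32 ≡ 1452^2 = 2108304 ≡ 865
716^64 ≡ 865^2 = 748225 ≡ 2084
716^128 ≡ 2084^2 = 4343056 ≡ 1872
716^256 ≡ 1872^2 = 3504384 ≡ 562
716^512 ≡ 562^2 = 315844 ≡ 79
866 = 512 + 256 + 64 + 32 + 2, so 716^866 ≡ 79·562·2084·865·415 ≡ 454 (mod 2339)
Right side y^r · r^s mod p:
1131^2 = 1279161 ≡ 2067
1131^4 ≡ 2067^2 = 4272489 ≡ 1475
1131^8 ≡ 1475^2 = 2175625 ≡ 355
1131^16 ≡ 355^2 = 126025 ≡ 2058
1131^32 ≡ 2058^2 = 4235364 ≡ 1774
1131^64 ≡ 1774^2 = 3147076 ≡ 1121
1131^128 ≡ 1121^2 = 1256641 ≡ 598
1131^256 ≡ 598^2 = 357604 ≡ 2076
398 = 256 + 128 + 8 + 4 + 2, so 1131^398 ≡ 2076·598·355·1475·2067 ≡ 2198 (mod 2339)
398^2 = 158404 ≡ 1691
398^4 ≡ 1691^2 = 2859481 ≡ 1223
398^8 ≡ 1223^2 = 1495729 ≡ 1108
398^16 ≡ 1108^2 = 1227664 ≡ 2028
398^32 ≡ 2028^2 = 4112784 ≡ 822
398^64 ≡ 822^2 = 675684 ≡ 2052
398^128 ≡ 2052^2 = 4210704 ≡ 504
398^256 ≡ 504^2 = 254016 ≡ 1404
398^512 ≡ 1404^2 = 1971216 ≡ 1778
398^1024 ≡ 1778^2 = 3161284 ≡ 1295
398^2048 ≡ 1295^2 = 1677025 ≡ 2301
2332 = 2048 + 256 + 16 + 8 + 4, so 398^2332 ≡ 2301·1404·2028·1108·1223 ≡ 1722 (mod 2339)
2198·1722 = 3784956 ≡ 454 (mod 2339)
454 ≡ 454 (mod 2339), so the signature is genuine.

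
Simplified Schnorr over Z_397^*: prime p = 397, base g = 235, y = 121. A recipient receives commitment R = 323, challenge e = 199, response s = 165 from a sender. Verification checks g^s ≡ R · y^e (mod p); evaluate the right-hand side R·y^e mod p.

121^199 mod 397 = 121
R · y^e ≡ 323·121 = 39083 ≡ 177 (mod 397)

177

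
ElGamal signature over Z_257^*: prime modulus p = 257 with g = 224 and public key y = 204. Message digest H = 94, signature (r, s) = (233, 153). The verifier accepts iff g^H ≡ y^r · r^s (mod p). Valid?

Left side g^H mod p:
224^2 = 50176 ≡ 61
224^4 ≡ 61^2 = 3721 ≡ 123
224^8 ≡ 123^2 = 15129 ≡ 223
224^16 ≡ 223^2 = 49729 ≡ 128
224^32 ≡ 128^2 = 16384 ≡ 193
224^64 ≡ 193^2 = 37249 ≡ 241
94 = 64 + 16 + 8 + 4 + 2, so 224^94 ≡ 241·128·223·123·61 ≡ 21 (mod 257)
Right side y^r · r^s mod p:
204^2 = 41616 ≡ 239
204^4 ≡ 239^2 = 57121 ≡ 67
204^8 ≡ 67^2 = 4489 ≡ 120
204^16 ≡ 120^2 = 14400 ≡ 8
204^32 ≡ 8^2 = 64
204^64 ≡ 64^2 = 4096 ≡ 241
204^128 ≡ 241^2 = 58081 ≡ 256
233 = 128 + 64 + 32 + 8 + 1, so 204^233 ≡ 256·241·64·120·204 ≡ 254 (mod 257)
233^2 = 54289 ≡ 62
233^4 ≡ 62^2 = 3844 ≡ 246
233^8 ≡ 246^2 = 60516 ≡ 121
233^16 ≡ 121^2 = 14641 ≡ 249
233^32 ≡ 249^2 = 62001 ≡ 64
233^64 ≡ 64^2 = 4096 ≡ 241
233^128 ≡ 241^2 = 58081 ≡ 256
153 = 128 + 16 + 8 + 1, so 233^153 ≡ 256·249·121·233 ≡ 155 (mod 257)
254·155 = 39370 ≡ 49 (mod 257)
21 ≠ 49, so verification fails.

no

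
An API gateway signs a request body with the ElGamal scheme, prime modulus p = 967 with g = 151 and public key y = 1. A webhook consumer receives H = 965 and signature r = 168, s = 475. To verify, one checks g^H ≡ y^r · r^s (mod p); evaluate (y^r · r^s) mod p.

1^168 mod 967 = 1
168^475 mod 967 = 634
y^r · r^s ≡ 1·634 = 634 ≡ 634 (mod 967)

634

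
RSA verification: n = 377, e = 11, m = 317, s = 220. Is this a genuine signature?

forged

s^11 mod 377 = 12
s^11 mod 377 = 12, but m = 317.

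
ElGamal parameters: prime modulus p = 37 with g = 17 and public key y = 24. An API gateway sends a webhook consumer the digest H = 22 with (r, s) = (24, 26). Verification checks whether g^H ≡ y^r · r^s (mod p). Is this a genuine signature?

genuine

Left side g^H mod p:
17^22 mod 37 = 25
Right side y^r · r^s mod p:
24^24 mod 37 = 26
24^26 mod 37 = 28
26·28 = 728 ≡ 25 (mod 37)
25 ≡ 25 (mod 37), so the signature is genuine.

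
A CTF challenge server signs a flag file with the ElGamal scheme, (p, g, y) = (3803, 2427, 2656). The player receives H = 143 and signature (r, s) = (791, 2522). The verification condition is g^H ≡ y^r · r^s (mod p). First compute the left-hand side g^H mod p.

1727

Squares mod 3803: 2427^1≡2427, 2427^2≡3285, 2427^4≡2114, 2427^8≡471, 2427^16≡1267, 2427^32≡423, 2427^64≡188, 2427^128≡1117
143 = 128 + 8 + 4 + 2 + 1, so 2427^143 ≡ 1117·471·2114·3285·2427 ≡ 1727 (mod 3803)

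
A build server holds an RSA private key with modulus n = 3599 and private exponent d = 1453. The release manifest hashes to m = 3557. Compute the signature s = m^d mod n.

842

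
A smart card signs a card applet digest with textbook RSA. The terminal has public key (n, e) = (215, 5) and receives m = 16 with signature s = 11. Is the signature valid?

s^5 mod 215 = 16
s^5 mod 215 = 16 matches m.

valid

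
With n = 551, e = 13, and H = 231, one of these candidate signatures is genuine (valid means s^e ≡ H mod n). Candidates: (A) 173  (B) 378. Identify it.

A

Candidate A: 173^2 = 29929 ≡ 175; 173^4 ≡ 175^2 = 30625 ≡ 320; 173^8 ≡ 320^2 = 102400 ≡ 465; 13 = 8 + 4 + 1, so 173^13 ≡ 465·320·173 ≡ 231 (mod 551)
  → matches H = 231
Candidate B: 378^2 = 142884 ≡ 175; 378^4 ≡ 175^2 = 30625 ≡ 320; 378^8 ≡ 320^2 = 102400 ≡ 465; 13 = 8 + 4 + 1, so 378^13 ≡ 465·320·378 ≡ 320 (mod 551)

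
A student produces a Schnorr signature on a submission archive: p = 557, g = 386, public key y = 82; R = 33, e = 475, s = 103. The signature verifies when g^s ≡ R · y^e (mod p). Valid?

g^s mod p:
386^2 = 148996 ≡ 277
386^4 ≡ 277^2 = 76729 ≡ 420
386^8 ≡ 420^2 = 176400 ≡ 388
386^16 ≡ 388^2 = 150544 ≡ 154
386^32 ≡ 154^2 = 23716 ≡ 322
386^64 ≡ 322^2 = 103684 ≡ 82
103 = 64 + 32 + 4 + 2 + 1, so 386^103 ≡ 82·322·420·277·386 ≡ 281 (mod 557)
R · y^e mod p:
82^2 = 6724 ≡ 40
82^4 ≡ 40^2 = 1600 ≡ 486
82^8 ≡ 486^2 = 236196 ≡ 28
82^16 ≡ 28^2 = 784 ≡ 227
82^32 ≡ 227^2 = 51529 ≡ 285
82^64 ≡ 285^2 = 81225 ≡ 460
82^128 ≡ 460^2 = 211600 ≡ 497
82^256 ≡ 497^2 = 247009 ≡ 258
475 = 256 + 128 + 64 + 16 + 8 + 2 + 1, so 82^475 ≡ 258·497·460·227·28·40·82 ≡ 498 (mod 557)
33·498 = 16434 ≡ 281 (mod 557)
281 ≡ 281 (mod 557); signature holds.

yes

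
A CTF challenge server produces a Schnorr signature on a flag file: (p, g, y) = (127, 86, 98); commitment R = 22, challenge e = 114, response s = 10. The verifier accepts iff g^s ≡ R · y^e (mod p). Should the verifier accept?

g^s mod p:
86^2 = 7396 ≡ 30
86^4 ≡ 30^2 = 900 ≡ 11
86^8 ≡ 11^2 = 121
10 = 8 + 2, so 86^10 ≡ 121·30 ≡ 74 (mod 127)
R · y^e mod p:
98^2 = 9604 ≡ 79
98^4 ≡ 79^2 = 6241 ≡ 18
98^8 ≡ 18^2 = 324 ≡ 70
98^16 ≡ 70^2 = 4900 ≡ 74
98^32 ≡ 74^2 = 5476 ≡ 15
98^64 ≡ 15^2 = 225 ≡ 98
114 = 64 + 32 + 16 + 2, so 98^114 ≡ 98·15·74·79 ≡ 38 (mod 127)
22·38 = 836 ≡ 74 (mod 127)
74 ≡ 74 (mod 127); signature holds.

accept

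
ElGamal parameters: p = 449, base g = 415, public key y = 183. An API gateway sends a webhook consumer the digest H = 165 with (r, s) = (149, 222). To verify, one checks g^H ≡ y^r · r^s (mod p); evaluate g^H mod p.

389

Squares mod 449: 415^1≡415, 415^2≡258, 415^4≡112, 415^8≡421, 415^16≡335, 415^32≡424, 415^64≡176, 415^128≡444
165 = 128 + 32 + 4 + 1, so 415^165 ≡ 444·424·112·415 ≡ 389 (mod 449)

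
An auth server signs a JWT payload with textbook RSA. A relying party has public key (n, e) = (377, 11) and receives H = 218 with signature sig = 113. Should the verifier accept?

sig^11 mod 377 = 159
sig^11 mod 377 = 159, but H = 218.

reject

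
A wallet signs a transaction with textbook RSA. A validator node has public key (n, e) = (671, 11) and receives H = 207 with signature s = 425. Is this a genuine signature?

forged

s^2 ≡ 425^2 = 180625 ≡ 126
s^4 ≡ 126^2 = 15876 ≡ 443
s^8 ≡ 443^2 = 196249 ≡ 317
11 = 8 + 2 + 1, so s^11 ≡ 317·126·425 ≡ 392 (mod 671)
s^11 mod 671 = 392, but H = 207.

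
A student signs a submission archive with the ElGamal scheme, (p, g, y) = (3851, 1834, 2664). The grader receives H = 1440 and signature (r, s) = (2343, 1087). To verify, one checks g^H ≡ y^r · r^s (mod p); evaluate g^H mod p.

Squares mod 3851: 1834^1≡1834, 1834^2≡1633, 1834^4≡1797, 1834^8≡2071, 1834^16≡2878, 1834^32≡3234, 1834^64≡3291, 1834^128≡1669, 1834^256≡1288, 1834^512≡3014, 1834^1024≡3538
1440 = 1024 + 256 + 128 + 32, so 1834^1440 ≡ 3538·1288·1669·3234 ≡ 2674 (mod 3851)

2674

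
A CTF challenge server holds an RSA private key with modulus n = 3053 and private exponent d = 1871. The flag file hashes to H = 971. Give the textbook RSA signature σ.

2517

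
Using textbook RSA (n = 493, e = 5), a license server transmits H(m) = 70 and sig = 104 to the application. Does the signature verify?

does not verify

Squares mod 493: sig^1≡104, sig^2≡463, sig^4≡407
5 = 4 + 1, so sig^5 ≡ 407·104 ≡ 423 (mod 493)
423 ≠ 70, so verification fails.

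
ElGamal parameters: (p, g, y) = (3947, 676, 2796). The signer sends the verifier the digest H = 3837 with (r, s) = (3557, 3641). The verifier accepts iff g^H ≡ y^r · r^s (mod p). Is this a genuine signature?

Left side g^H mod p:
676^2 = 456976 ≡ 3071
676^4 ≡ 3071^2 = 9431041 ≡ 1658
676^8 ≡ 1658^2 = 2748964 ≡ 1852
676^16 ≡ 1852^2 = 3429904 ≡ 3908
676^32 ≡ 3908^2 = 15272464 ≡ 1521
676^64 ≡ 1521^2 = 2313441 ≡ 499
676^128 ≡ 499^2 = 249001 ≡ 340
676^256 ≡ 340^2 = 115600 ≡ 1137
676^512 ≡ 1137^2 = 1292769 ≡ 2100
676^1024 ≡ 2100^2 = 4410000 ≡ 1201
676^2048 ≡ 1201^2 = 1442401 ≡ 1746
3837 = 2048 + 1024 + 512 + 128 + 64 + 32 + 16 + 8 + 4 + 1, so 676^3837 ≡ 1746·1201·2100·340·499·1521·3908·1852·1658·676 ≡ 2313 (mod 3947)
Right side y^r · r^s mod p:
2796^2 = 7817616 ≡ 2556
2796^4 ≡ 2556^2 = 6533136 ≡ 851
2796^8 ≡ 851^2 = 724201 ≡ 1900
2796^16 ≡ 1900^2 = 3610000 ≡ 2442
2796^32 ≡ 2442^2 = 5963364 ≡ 3394
2796^64 ≡ 3394^2 = 11519236 ≡ 1890
2796^128 ≡ 1890^2 = 3572100 ≡ 65
2796^256 ≡ 65^2 = 4225 ≡ 278
2796^512 ≡ 278^2 = 77284 ≡ 2291
2796^1024 ≡ 2291^2 = 5248681 ≡ 3118
2796^2048 ≡ 3118^2 = 9721924 ≡ 463
3557 = 2048 + 1024 + 256 + 128 + 64 + 32 + 4 + 1, so 2796^3557 ≡ 463·3118·278·65·1890·3394·851·2796 ≡ 1470 (mod 3947)
3557^2 = 12652249 ≡ 2114
3557^4 ≡ 2114^2 = 4468996 ≡ 992
3557^8 ≡ 992^2 = 984064 ≡ 1261
3557^16 ≡ 1261^2 = 1590121 ≡ 3427
3557^32 ≡ 3427^2 = 11744329 ≡ 2004
3557^64 ≡ 2004^2 = 4016016 ≡ 1917
3557^128 ≡ 1917^2 = 3674889 ≡ 232
3557^256 ≡ 232^2 = 53824 ≡ 2513
3557^512 ≡ 2513^2 = 6315169 ≡ 3916
3557^1024 ≡ 3916^2 = 15335056 ≡ 961
3557^2048 ≡ 961^2 = 923521 ≡ 3870
3641 = 2048 + 1024 + 512 + 32 + 16 + 8 + 1, so 3557^3641 ≡ 3870·961·3916·2004·3427·1261·3557 ≡ 3280 (mod 3947)
1470·3280 = 4821600 ≡ 2313 (mod 3947)
2313 ≡ 2313 (mod 3947), so the signature is genuine.

genuine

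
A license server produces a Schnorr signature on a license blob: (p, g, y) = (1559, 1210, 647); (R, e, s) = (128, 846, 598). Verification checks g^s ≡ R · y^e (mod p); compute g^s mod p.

1350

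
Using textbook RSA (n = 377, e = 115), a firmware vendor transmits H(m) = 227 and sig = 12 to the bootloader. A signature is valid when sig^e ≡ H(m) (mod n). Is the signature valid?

invalid

sig^2 ≡ 12^2 = 144
sig^4 ≡ 144^2 = 20736 ≡ 1
sig^8 ≡ 1^2 = 1
sig^16 ≡ 1^2 = 1
sig^32 ≡ 1^2 = 1
sig^64 ≡ 1^2 = 1
115 = 64 + 32 + 16 + 2 + 1, so sig^115 ≡ 1·1·1·144·12 ≡ 220 (mod 377)
sig^115 mod 377 = 220, but H(m) = 227.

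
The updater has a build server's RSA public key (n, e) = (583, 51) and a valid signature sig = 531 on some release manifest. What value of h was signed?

Squares mod 583: sig^1≡531, sig^2≡372, sig^4≡213, sig^8≡478, sig^16≡531, sig^32≡372
51 = 32 + 16 + 2 + 1, so sig^51 ≡ 372·531·372·531 ≡ 531 (mod 583)

531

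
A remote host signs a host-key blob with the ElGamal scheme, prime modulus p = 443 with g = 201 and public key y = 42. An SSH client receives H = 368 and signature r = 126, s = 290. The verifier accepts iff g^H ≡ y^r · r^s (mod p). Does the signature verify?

Left side g^H mod p:
Squares mod 443: 201^1≡201, 201^2≡88, 201^4≡213, 201^8≡183, 201^16≡264, 201^32≡145, 201^64≡204, 201^128≡417, 201^256≡233
368 = 256 + 64 + 32 + 16, so 201^368 ≡ 233·204·145·264 ≡ 363 (mod 443)
Right side y^r · r^s mod p:
Squares mod 443: 42^1≡42, 42^2≡435, 42^4≡64, 42^8≡109, 42^16≡363, 42^32≡198, 42^64≡220
126 = 64 + 32 + 16 + 8 + 4 + 2, so 42^126 ≡ 220·198·363·109·64·435 ≡ 152 (mod 443)
Squares mod 443: 126^1≡126, 126^2≡371, 126^4≡311, 126^8≡147, 126^16≡345, 126^32≡301, 126^64≡229, 126^128≡167, 126^256≡423
290 = 256 + 32 + 2, so 126^290 ≡ 423·301·371 ≡ 186 (mod 443)
152·186 = 28272 ≡ 363 (mod 443)
363 ≡ 363 (mod 443), so the signature is genuine.

verifies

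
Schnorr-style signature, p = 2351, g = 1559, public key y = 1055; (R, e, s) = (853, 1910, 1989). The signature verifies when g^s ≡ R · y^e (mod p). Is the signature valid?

valid

g^s mod p:
1559^2 = 2430481 ≡ 1898
1559^4 ≡ 1898^2 = 3602404 ≡ 672
1559^8 ≡ 672^2 = 451584 ≡ 192
1559^16 ≡ 192^2 = 36864 ≡ 1599
1559^32 ≡ 1599^2 = 2556801 ≡ 1264
1559^64 ≡ 1264^2 = 1597696 ≡ 1367
1559^128 ≡ 1367^2 = 1868689 ≡ 1995
1559^256 ≡ 1995^2 = 3980025 ≡ 2133
1559^512 ≡ 2133^2 = 4549689 ≡ 504
1559^1024 ≡ 504^2 = 254016 ≡ 108
1989 = 1024 + 512 + 256 + 128 + 64 + 4 + 1, so 1559^1989 ≡ 108·504·2133·1995·1367·672·1559 ≡ 1814 (mod 2351)
R · y^e mod p:
1055^2 = 1113025 ≡ 1002
1055^4 ≡ 1002^2 = 1004004 ≡ 127
1055^8 ≡ 127^2 = 16129 ≡ 2023
1055^16 ≡ 2023^2 = 4092529 ≡ 1789
1055^32 ≡ 1789^2 = 3200521 ≡ 810
1055^64 ≡ 810^2 = 656100 ≡ 171
1055^128 ≡ 171^2 = 29241 ≡ 1029
1055^256 ≡ 1029^2 = 1058841 ≡ 891
1055^512 ≡ 891^2 = 793881 ≡ 1594
1055^1024 ≡ 1594^2 = 2540836 ≡ 1756
1910 = 1024 + 512 + 256 + 64 + 32 + 16 + 4 + 2, so 1055^1910 ≡ 1756·1594·891·171·810·1789·127·1002 ≡ 953 (mod 2351)
853·953 = 812909 ≡ 1814 (mod 2351)
1814 ≡ 1814 (mod 2351); signature holds.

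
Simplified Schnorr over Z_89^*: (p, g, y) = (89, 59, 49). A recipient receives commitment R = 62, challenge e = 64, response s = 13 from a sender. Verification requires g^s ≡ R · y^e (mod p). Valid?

yes

g^s mod p:
Squares mod 89: 59^1≡59, 59^2≡10, 59^4≡11, 59^8≡32
13 = 8 + 4 + 1, so 59^13 ≡ 32·11·59 ≡ 31 (mod 89)
R · y^e mod p:
Squares mod 89: 49^1≡49, 49^2≡87, 49^4≡4, 49^8≡16, 49^16≡78, 49^32≡32, 49^64≡45
49^64 ≡ 45 (mod 89)
62·45 = 2790 ≡ 31 (mod 89)
31 ≡ 31 (mod 89); signature holds.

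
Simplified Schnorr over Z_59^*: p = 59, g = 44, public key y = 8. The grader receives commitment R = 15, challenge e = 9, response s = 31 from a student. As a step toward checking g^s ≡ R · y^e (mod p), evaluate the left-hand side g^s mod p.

11

44^2 = 1936 ≡ 48
44^4 ≡ 48^2 = 2304 ≡ 3
44^8 ≡ 3^2 = 9
44^16 ≡ 9^2 = 81 ≡ 22
31 = 16 + 8 + 4 + 2 + 1, so 44^31 ≡ 22·9·3·48·44 ≡ 11 (mod 59)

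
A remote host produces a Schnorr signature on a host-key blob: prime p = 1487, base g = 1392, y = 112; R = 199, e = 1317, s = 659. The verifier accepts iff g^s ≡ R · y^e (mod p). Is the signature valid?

invalid

g^s mod p:
1392^2 = 1937664 ≡ 103
1392^4 ≡ 103^2 = 10609 ≡ 200
1392^8 ≡ 200^2 = 40000 ≡ 1338
1392^16 ≡ 1338^2 = 1790244 ≡ 1383
1392^32 ≡ 1383^2 = 1912689 ≡ 407
1392^64 ≡ 407^2 = 165649 ≡ 592
1392^128 ≡ 592^2 = 350464 ≡ 1019
1392^256 ≡ 1019^2 = 1038361 ≡ 435
1392^512 ≡ 435^2 = 189225 ≡ 376
659 = 512 + 128 + 16 + 2 + 1, so 1392^659 ≡ 376·1019·1383·103·1392 ≡ 596 (mod 1487)
R · y^e mod p:
112^2 = 12544 ≡ 648
112^4 ≡ 648^2 = 419904 ≡ 570
112^8 ≡ 570^2 = 324900 ≡ 734
112^16 ≡ 734^2 = 538756 ≡ 462
112^32 ≡ 462^2 = 213444 ≡ 803
112^64 ≡ 803^2 = 644809 ≡ 938
112^128 ≡ 938^2 = 879844 ≡ 1027
112^256 ≡ 1027^2 = 1054729 ≡ 446
112^512 ≡ 446^2 = 198916 ≡ 1145
112^1024 ≡ 1145^2 = 1311025 ≡ 978
1317 = 1024 + 256 + 32 + 4 + 1, so 112^1317 ≡ 978·446·803·570·112 ≡ 1405 (mod 1487)
199·1405 = 279595 ≡ 39 (mod 1487)
596 ≠ 39; the check fails.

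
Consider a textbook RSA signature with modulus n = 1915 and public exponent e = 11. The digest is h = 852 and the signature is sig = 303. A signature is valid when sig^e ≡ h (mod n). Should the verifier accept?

accept

Squares mod 1915: sig^1≡303, sig^2≡1804, sig^4≡831, sig^8≡1161
11 = 8 + 2 + 1, so sig^11 ≡ 1161·1804·303 ≡ 852 (mod 1915)
Since 852 equals the digest 852, verification succeeds.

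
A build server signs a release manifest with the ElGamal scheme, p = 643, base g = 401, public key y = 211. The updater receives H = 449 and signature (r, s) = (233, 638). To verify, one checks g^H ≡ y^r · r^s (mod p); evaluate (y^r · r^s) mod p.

183

Squares mod 643: 211^1≡211, 211^2≡154, 211^4≡568, 211^8≡481, 211^16≡524, 211^32≡15, 211^64≡225, 211^128≡471
233 = 128 + 64 + 32 + 8 + 1, so 211^233 ≡ 471·225·15·481·211 ≡ 216 (mod 643)
Squares mod 643: 233^1≡233, 233^2≡277, 233^4≡212, 233^8≡577, 233^16≡498, 233^32≡449, 233^64≡342, 233^128≡581, 233^256≡629, 233^512≡196
638 = 512 + 64 + 32 + 16 + 8 + 4 + 2, so 233^638 ≡ 196·342·449·498·577·212·277 ≡ 367 (mod 643)
y^r · r^s ≡ 216·367 = 79272 ≡ 183 (mod 643)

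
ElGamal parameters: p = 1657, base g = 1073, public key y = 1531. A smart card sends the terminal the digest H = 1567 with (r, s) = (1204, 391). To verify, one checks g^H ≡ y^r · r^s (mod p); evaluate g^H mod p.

1073^2 = 1151329 ≡ 1371
1073^4 ≡ 1371^2 = 1879641 ≡ 603
1073^8 ≡ 603^2 = 363609 ≡ 726
1073^16 ≡ 726^2 = 527076 ≡ 150
1073^32 ≡ 150^2 = 22500 ≡ 959
1073^64 ≡ 959^2 = 919681 ≡ 46
1073^128 ≡ 46^2 = 2116 ≡ 459
1073^256 ≡ 459^2 = 210681 ≡ 242
1073^512 ≡ 242^2 = 58564 ≡ 569
1073^1024 ≡ 569^2 = 323761 ≡ 646
1567 = 1024 + 512 + 16 + 8 + 4 + 2 + 1, so 1073^1567 ≡ 646·569·150·726·603·1371·1073 ≡ 369 (mod 1657)

369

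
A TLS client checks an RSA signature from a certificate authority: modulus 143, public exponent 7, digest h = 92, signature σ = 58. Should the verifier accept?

reject

σ^2 ≡ 58^2 = 3364 ≡ 75
σ^4 ≡ 75^2 = 5625 ≡ 48
7 = 4 + 2 + 1, so σ^7 ≡ 48·75·58 ≡ 20 (mod 143)
20 ≠ 92, so verification fails.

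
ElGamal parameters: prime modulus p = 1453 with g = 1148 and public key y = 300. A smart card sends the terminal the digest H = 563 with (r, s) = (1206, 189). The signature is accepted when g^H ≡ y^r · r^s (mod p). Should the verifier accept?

Left side g^H mod p:
1148^2 = 1317904 ≡ 33
1148^4 ≡ 33^2 = 1089
1148^8 ≡ 1089^2 = 1185921 ≡ 273
1148^16 ≡ 273^2 = 74529 ≡ 426
1148^32 ≡ 426^2 = 181476 ≡ 1304
1148^64 ≡ 1304^2 = 1700416 ≡ 406
1148^128 ≡ 406^2 = 164836 ≡ 647
1148^256 ≡ 647^2 = 418609 ≡ 145
1148^512 ≡ 145^2 = 21025 ≡ 683
563 = 512 + 32 + 16 + 2 + 1, so 1148^563 ≡ 683·1304·426·33·1148 ≡ 824 (mod 1453)
Right side y^r · r^s mod p:
300^2 = 90000 ≡ 1367
300^4 ≡ 1367^2 = 1868689 ≡ 131
300^8 ≡ 131^2 = 17161 ≡ 1178
300^16 ≡ 1178^2 = 1387684 ≡ 69
300^32 ≡ 69^2 = 4761 ≡ 402
300^64 ≡ 402^2 = 161604 ≡ 321
300^128 ≡ 321^2 = 103041 ≡ 1331
300^256 ≡ 1331^2 = 1771561 ≡ 354
300^512 ≡ 354^2 = 125316 ≡ 358
300^1024 ≡ 358^2 = 128164 ≡ 300
1206 = 1024 + 128 + 32 + 16 + 4 + 2, so 300^1206 ≡ 300·1331·402·69·131·1367 ≡ 1331 (mod 1453)
1206^2 = 1454436 ≡ 1436
1206^4 ≡ 1436^2 = 2062096 ≡ 289
1206^8 ≡ 289^2 = 83521 ≡ 700
1206^16 ≡ 700^2 = 490000 ≡ 339
1206^32 ≡ 339^2 = 114921 ≡ 134
1206^64 ≡ 134^2 = 17956 ≡ 520
1206^128 ≡ 520^2 = 270400 ≡ 142
189 = 128 + 32 + 16 + 8 + 4 + 1, so 1206^189 ≡ 142·134·339·700·289·1206 ≡ 265 (mod 1453)
1331·265 = 352715 ≡ 1089 (mod 1453)
824 ≠ 1089, so verification fails.

reject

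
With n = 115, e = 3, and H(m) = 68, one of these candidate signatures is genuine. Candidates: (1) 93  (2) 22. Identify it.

Candidate 1: 93^2 = 8649 ≡ 24; 3 = 2 + 1, so 93^3 ≡ 24·93 ≡ 47 (mod 115)
Candidate 2: 22^2 = 484 ≡ 24; 3 = 2 + 1, so 22^3 ≡ 24·22 ≡ 68 (mod 115)
  → matches H(m) = 68

2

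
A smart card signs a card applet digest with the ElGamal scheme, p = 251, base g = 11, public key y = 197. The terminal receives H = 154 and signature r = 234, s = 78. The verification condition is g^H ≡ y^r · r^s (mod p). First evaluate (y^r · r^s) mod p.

92

Squares mod 251: 197^1≡197, 197^2≡155, 197^4≡180, 197^8≡21, 197^16≡190, 197^32≡207, 197^64≡179, 197^128≡164
234 = 128 + 64 + 32 + 8 + 2, so 197^234 ≡ 164·179·207·21·155 ≡ 144 (mod 251)
Squares mod 251: 234^1≡234, 234^2≡38, 234^4≡189, 234^8≡79, 234^16≡217, 234^32≡152, 234^64≡12
78 = 64 + 8 + 4 + 2, so 234^78 ≡ 12·79·189·38 ≡ 161 (mod 251)
y^r · r^s ≡ 144·161 = 23184 ≡ 92 (mod 251)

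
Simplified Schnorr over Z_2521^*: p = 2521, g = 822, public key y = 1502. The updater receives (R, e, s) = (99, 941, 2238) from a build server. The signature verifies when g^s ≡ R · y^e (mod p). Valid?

g^s mod p:
Squares mod 2521: 822^1≡822, 822^2≡56, 822^4≡615, 822^8≡75, 822^16≡583, 822^32≡2075, 822^64≡2278, 822^128≡1066, 822^256≡1906, 822^512≡75, 822^1024≡583, 822^2048≡2075
2238 = 2048 + 128 + 32 + 16 + 8 + 4 + 2, so 822^2238 ≡ 2075·1066·2075·583·75·615·56 ≡ 1775 (mod 2521)
R · y^e mod p:
Squares mod 2521: 1502^1≡1502, 1502^2≡2230, 1502^4≡1488, 1502^8≡706, 1502^16≡1799, 1502^32≡1958, 1502^64≡1844, 1502^128≡2028, 1502^256≡1033, 1502^512≡706
941 = 512 + 256 + 128 + 32 + 8 + 4 + 1, so 1502^941 ≡ 706·1033·2028·1958·706·1488·1502 ≡ 2488 (mod 2521)
99·2488 = 246312 ≡ 1775 (mod 2521)
1775 ≡ 1775 (mod 2521); signature holds.

yes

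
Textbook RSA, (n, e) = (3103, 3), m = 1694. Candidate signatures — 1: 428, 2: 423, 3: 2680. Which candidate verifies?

2

Candidate 1: 428^3 mod 3103 = 2354
Candidate 2: 423^3 mod 3103 = 1694
  → matches m = 1694
Candidate 3: 2680^3 mod 3103 = 1409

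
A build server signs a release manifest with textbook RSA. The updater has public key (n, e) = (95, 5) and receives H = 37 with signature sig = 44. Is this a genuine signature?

forged

Squares mod 95: sig^1≡44, sig^2≡36, sig^4≡61
5 = 4 + 1, so sig^5 ≡ 61·44 ≡ 24 (mod 95)
24 ≠ 37, so verification fails.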